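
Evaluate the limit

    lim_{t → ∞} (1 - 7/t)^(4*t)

e^(-28)

Let L be the limit and take ln: ln L = lim (4t)·ln(1 - 7/t) = lim (4t)·(-7/t + O(1/t²)) = -28.
Hence L = e^(-28).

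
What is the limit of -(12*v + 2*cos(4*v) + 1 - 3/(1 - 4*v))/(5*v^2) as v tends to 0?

Substitution gives 0/0; apply L'Hôpital's rule 2 times.
After differentiating numerator and denominator 2 times the quotient is (-32*cos(4*v) + 96/(4*v - 1)^3)/(-10); at v = 0 this is 64/5.

64/5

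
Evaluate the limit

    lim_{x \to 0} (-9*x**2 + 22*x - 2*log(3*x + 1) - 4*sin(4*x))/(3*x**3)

74/9

Substitution gives 0/0; apply L'Hôpital's rule 3 times.
After differentiating numerator and denominator 3 times the quotient is (256*cos(4*x) - 108/(3*x + 1)^3)/(18); at x = 0 this is 74/9.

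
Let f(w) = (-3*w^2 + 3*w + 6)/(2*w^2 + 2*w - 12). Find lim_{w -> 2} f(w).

Since w = 2 makes numerator and denominator zero, (w - 2) divides both.
Cancelling it gives (-3*w - 3)/(2*w + 6); now plug in w = 2 to get -9/10.

-9/10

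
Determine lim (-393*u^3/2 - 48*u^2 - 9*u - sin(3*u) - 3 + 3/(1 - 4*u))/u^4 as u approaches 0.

768

Substitution gives 0/0 (the numerator vanishes to order 4).
Expand each term to order u^4: the coefficient of u^4 in −sin(3u) is 0 and in 3·1/(1 - 4u) is 768.
Lower-order terms cancel with the polynomial part, so the numerator is (768)·u^4 + o(u^4), and the limit is (768)/(1) = 768.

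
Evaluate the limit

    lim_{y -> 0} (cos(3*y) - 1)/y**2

Direct substitution gives 0/0.
Apply L'Hôpital: lim (-3*sin(3*y))/(2*y), still 0/0.
After 2 applications of L'Hôpital's rule the quotient is (-9*cos(3*y))/(2); substituting y = 0 gives -9/2.

-9/2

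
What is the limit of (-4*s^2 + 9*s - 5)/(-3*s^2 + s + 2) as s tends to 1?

At s = 1 both the top and bottom vanish — a removable singularity. Factoring out (s - 1) from each leaves (5 - 4*s)/(-3*s - 2), which at s = 1 equals -1/5.

-1/5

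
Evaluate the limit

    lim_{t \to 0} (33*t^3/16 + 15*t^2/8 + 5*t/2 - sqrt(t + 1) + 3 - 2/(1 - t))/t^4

Substitution gives 0/0 (the numerator vanishes to order 4).
Expand each term to order t^4: the coefficient of t^4 in −√(1 + t) is 5/128 and in -2·1/(1 - t) is -2.
Lower-order terms cancel with the polynomial part, so the numerator is (-251/128)·t^4 + o(t^4), and the limit is (-251/128)/(1) = -251/128.

-251/128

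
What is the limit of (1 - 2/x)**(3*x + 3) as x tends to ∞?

The base → 1 and the exponent → ∞: a 1^∞ form.
Take logarithms: (3x + 3)·ln(1 - 2/x). Since ln(1+u) ~ u for small u, this behaves like (3x)·(-2/x) → -6.
So the limit is e^(-6).

e^(-6)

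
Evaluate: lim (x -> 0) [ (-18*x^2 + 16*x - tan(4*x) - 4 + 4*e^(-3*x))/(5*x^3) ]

-118/15

Substitution gives 0/0 (the numerator vanishes to order 3).
Expand each term to order x^3: the coefficient of x^3 in −tan(4x) is -64/3 and in 4·e^(-3x) is -18.
Lower-order terms cancel with the polynomial part, so the numerator is (-118/3)·x^3 + o(x^3), and the limit is (-118/3)/(5) = -118/15.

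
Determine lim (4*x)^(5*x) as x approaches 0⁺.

Base → 0⁺ and exponent → 0⁺: a 0^0 form.
Take logs: 5x·ln(4x). This is 0·(−∞); rewriting as ln(4x)/(1/(5x)) and applying L'Hôpital gives 0.
Hence the limit is e^0 = 1.

1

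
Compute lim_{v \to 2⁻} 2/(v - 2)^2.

As v → 2⁻, (v - 2) → 0⁻, so (v - 2)^2 → 0⁺ and 2/(v - 2)^2 → ∞.

∞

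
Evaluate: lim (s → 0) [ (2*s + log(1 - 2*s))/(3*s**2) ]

Direct substitution gives 0/0.
Apply L'Hôpital: lim (2 - 2/(1 - 2*s))/(6*s), still 0/0.
After 2 applications of L'Hôpital's rule the quotient is (-4/(1 - 2*s)^2)/(6); substituting s = 0 gives -2/3.

-2/3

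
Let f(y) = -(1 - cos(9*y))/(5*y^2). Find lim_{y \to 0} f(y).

Substitution gives 0/0.
Use (1 − cos u)/u² → 1/2 with u = 9y: the limit is 9²/(2·(-5)) = -81/10.

-81/10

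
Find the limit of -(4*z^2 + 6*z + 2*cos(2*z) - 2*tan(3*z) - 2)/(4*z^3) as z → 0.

9/2

Substitution gives 0/0; apply L'Hôpital's rule 3 times.
After differentiating numerator and denominator 3 times the quotient is (16*sin(2*z) - 324*tan(3*z)^4 - 432*tan(3*z)^2 - 108)/(-24); at z = 0 this is 9/2.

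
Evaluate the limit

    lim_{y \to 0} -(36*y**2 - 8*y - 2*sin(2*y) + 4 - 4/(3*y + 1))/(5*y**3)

Substitution gives 0/0 (the numerator vanishes to order 3).
Expand each term to order y^3: the coefficient of y^3 in -4·1/(1 + 3y) is 108 and in -2·sin(2y) is 8/3.
Lower-order terms cancel with the polynomial part, so the numerator is (332/3)·y^3 + o(y^3), and the limit is (332/3)/(-5) = -332/15.

-332/15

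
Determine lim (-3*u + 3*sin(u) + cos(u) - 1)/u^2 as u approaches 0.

Substitution gives 0/0 (the numerator vanishes to order 2).
Expand each term to order u^2: the coefficient of u^2 in cos(u) is -1/2 and in 3·sin(u) is 0.
Lower-order terms cancel with the polynomial part, so the numerator is (-1/2)·u^2 + o(u^2), and the limit is (-1/2)/(1) = -1/2.

-1/2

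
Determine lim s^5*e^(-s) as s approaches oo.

0

Write as s^5/e^{1s}, an ∞/∞ form.
Exponential growth dominates any polynomial, so repeated L'Hôpital (or the standard result) gives 0.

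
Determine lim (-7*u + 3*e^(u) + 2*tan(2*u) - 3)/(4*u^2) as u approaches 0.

Substitution gives 0/0 (the numerator vanishes to order 2).
Expand each term to order u^2: the coefficient of u^2 in 3·e^(u) is 3/2 and in 2·tan(2u) is 0.
Lower-order terms cancel with the polynomial part, so the numerator is (3/2)·u^2 + o(u^2), and the limit is (3/2)/(4) = 3/8.

3/8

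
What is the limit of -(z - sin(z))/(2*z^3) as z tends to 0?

Direct substitution gives 0/0.
Apply L'Hôpital: lim (1 - cos(z))/(-6*z^2), still 0/0.
Apply L'Hôpital: lim (sin(z))/(-12*z), still 0/0.
After 3 applications of L'Hôpital's rule the quotient is (cos(z))/(-12); substituting z = 0 gives -1/12.

-1/12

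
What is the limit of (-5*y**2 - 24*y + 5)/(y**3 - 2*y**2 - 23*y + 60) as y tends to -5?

13/36

Direct substitution gives 0/0, so factor. Both numerator and denominator have (y + 5) as a factor.
After cancelling, the expression reduces to (1 - 5*y)/(y^2 - 7*y + 12).
Substituting y = -5 gives 13/36.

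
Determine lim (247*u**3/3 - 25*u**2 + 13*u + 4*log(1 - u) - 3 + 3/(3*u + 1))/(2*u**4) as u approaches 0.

121

Substitution gives 0/0; apply L'Hôpital's rule 4 times.
After differentiating numerator and denominator 4 times the quotient is (5832/(3*u + 1)^5 - 24/(u - 1)^4)/(48); at u = 0 this is 121.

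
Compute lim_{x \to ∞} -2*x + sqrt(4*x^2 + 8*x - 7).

2

This has the form ∞ − ∞. Multiply and divide by the conjugate √(4*x^2 + 8*x - 7) + 2x.
That gives (8x - 7) / (√(4*x^2 + 8*x - 7) + 2x).
Divide numerator and denominator by x: the limit is 8/(2·2) = 2.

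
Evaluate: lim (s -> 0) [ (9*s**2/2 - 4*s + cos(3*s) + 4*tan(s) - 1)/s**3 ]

4/3

Substitution gives 0/0; apply L'Hôpital's rule 3 times.
After differentiating numerator and denominator 3 times the quotient is (27*sin(3*s) + 24*tan(s)^4 + 32*tan(s)^2 + 8)/(6); at s = 0 this is 4/3.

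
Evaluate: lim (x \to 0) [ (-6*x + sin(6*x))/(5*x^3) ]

Direct substitution gives 0/0.
Apply L'Hôpital: lim (6*cos(6*x) - 6)/(15*x^2), still 0/0.
Apply L'Hôpital: lim (-36*sin(6*x))/(30*x), still 0/0.
After 3 applications of L'Hôpital's rule the quotient is (-216*cos(6*x))/(30); substituting x = 0 gives -36/5.

-36/5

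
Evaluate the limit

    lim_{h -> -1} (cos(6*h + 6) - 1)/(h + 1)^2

Direct substitution gives 0/0.
Apply L'Hôpital: lim (-6*sin(6*h + 6))/(2*h + 2), still 0/0.
After 2 applications of L'Hôpital's rule the quotient is (-36*cos(6*h + 6))/(2); substituting h = -1 gives -18.

-18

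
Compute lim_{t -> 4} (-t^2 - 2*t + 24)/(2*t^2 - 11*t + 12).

Since t = 4 makes numerator and denominator zero, (t - 4) divides both.
Cancelling it gives (-t - 6)/(2*t - 3); now plug in t = 4 to get -2.

-2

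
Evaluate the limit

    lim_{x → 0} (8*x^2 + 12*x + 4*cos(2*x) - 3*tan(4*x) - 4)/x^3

-64

Substitution gives 0/0 (the numerator vanishes to order 3).
Expand each term to order x^3: the coefficient of x^3 in 4·cos(2x) is 0 and in -3·tan(4x) is -64.
Lower-order terms cancel with the polynomial part, so the numerator is (-64)·x^3 + o(x^3), and the limit is (-64)/(1) = -64.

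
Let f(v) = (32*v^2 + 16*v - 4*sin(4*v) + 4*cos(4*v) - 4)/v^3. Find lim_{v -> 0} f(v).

Substitution gives 0/0 (the numerator vanishes to order 3).
Expand each term to order v^3: the coefficient of v^3 in -4·sin(4v) is 128/3 and in 4·cos(4v) is 0.
Lower-order terms cancel with the polynomial part, so the numerator is (128/3)·v^3 + o(v^3), and the limit is (128/3)/(1) = 128/3.

128/3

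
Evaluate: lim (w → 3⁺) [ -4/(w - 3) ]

-∞

As w → 3⁺, (w - 3) → 0⁺, so (w - 3)^1 → 0⁺ and -4/(w - 3)^1 → -∞.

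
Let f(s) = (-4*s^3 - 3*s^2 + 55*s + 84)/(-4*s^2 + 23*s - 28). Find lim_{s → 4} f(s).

161/9

Direct substitution gives 0/0, so factor. Both numerator and denominator have (s - 4) as a factor.
After cancelling, the expression reduces to (-4*s^2 - 19*s - 21)/(7 - 4*s).
Substituting s = 4 gives 161/9.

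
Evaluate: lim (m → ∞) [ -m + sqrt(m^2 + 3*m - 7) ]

3/2

An ∞ − ∞ form. Rationalising with the conjugate, the difference becomes (3m - 7) / (√(m^2 + 3*m - 7) + m).
For large m the denominator behaves like 2·m, so the quotient tends to 3/2 = 3/2.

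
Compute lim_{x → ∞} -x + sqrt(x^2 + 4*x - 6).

An ∞ − ∞ form. Rationalising with the conjugate, the difference becomes (4x - 6) / (√(x^2 + 4*x - 6) + x).
For large x the denominator behaves like 2·x, so the quotient tends to 4/2 = 2.

2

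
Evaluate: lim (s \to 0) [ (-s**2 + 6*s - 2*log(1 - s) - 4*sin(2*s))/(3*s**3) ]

Substitution gives 0/0; apply L'Hôpital's rule 3 times.
After differentiating numerator and denominator 3 times the quotient is (32*cos(2*s) - 4/(s - 1)^3)/(18); at s = 0 this is 2.

2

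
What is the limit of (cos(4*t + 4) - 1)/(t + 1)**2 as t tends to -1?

-8

Direct substitution gives 0/0.
Apply L'Hôpital: lim (-4*sin(4*t + 4))/(2*t + 2), still 0/0.
After 2 applications of L'Hôpital's rule the quotient is (-16*cos(4*t + 4))/(2); substituting t = -1 gives -8.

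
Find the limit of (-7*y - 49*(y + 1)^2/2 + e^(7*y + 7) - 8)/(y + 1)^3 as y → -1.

343/6

Direct substitution gives 0/0.
Apply L'Hôpital: lim (-49*y + 7*e^(7*y + 7) - 56)/(3*(y + 1)^2), still 0/0.
Apply L'Hôpital: lim (49*e^(7*y + 7) - 49)/(6*y + 6), still 0/0.
After 3 applications of L'Hôpital's rule the quotient is (343*e^(7*y + 7))/(6); substituting y = -1 gives 343/6.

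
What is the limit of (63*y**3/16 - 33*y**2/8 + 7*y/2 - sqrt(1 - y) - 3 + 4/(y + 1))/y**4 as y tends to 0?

Substitution gives 0/0; apply L'Hôpital's rule 4 times.
After differentiating numerator and denominator 4 times the quotient is (96/(y + 1)^5 + 15/(16*(1 - y)^(7/2)))/(24); at y = 0 this is 517/128.

517/128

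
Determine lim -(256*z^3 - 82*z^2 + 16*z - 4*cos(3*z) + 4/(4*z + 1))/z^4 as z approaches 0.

-2021/2

Substitution gives 0/0 (the numerator vanishes to order 4).
Expand each term to order z^4: the coefficient of z^4 in 4·1/(1 + 4z) is 1024 and in -4·cos(3z) is -27/2.
Lower-order terms cancel with the polynomial part, so the numerator is (2021/2)·z^4 + o(z^4), and the limit is (2021/2)/(-1) = -2021/2.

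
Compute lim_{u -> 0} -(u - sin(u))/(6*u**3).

Direct substitution gives 0/0.
Apply L'Hôpital: lim (1 - cos(u))/(-18*u^2), still 0/0.
Apply L'Hôpital: lim (sin(u))/(-36*u), still 0/0.
After 3 applications of L'Hôpital's rule the quotient is (cos(u))/(-36); substituting u = 0 gives -1/36.

-1/36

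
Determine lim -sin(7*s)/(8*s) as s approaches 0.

Substitution gives 0/0.
Write it as (7/(-8))·sin(7s)/(7s); since sin(u)/u → 1, the limit is -7/8.

-7/8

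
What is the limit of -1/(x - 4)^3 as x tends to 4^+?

As x → 4⁺, (x - 4) → 0⁺, so (x - 4)^3 → 0⁺ and -1/(x - 4)^3 → -∞.

-∞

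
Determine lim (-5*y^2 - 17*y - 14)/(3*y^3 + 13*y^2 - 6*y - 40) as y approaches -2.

-3/22

Since y = -2 makes numerator and denominator zero, (y + 2) divides both.
Cancelling it gives (-5*y - 7)/(3*y^2 + 7*y - 20); now plug in y = -2 to get -3/22.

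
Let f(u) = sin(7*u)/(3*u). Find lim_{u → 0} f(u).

Substitution gives 0/0.
Write it as (7/3)·sin(7u)/(7u); since sin(θ)/θ → 1, the limit is 7/3.

7/3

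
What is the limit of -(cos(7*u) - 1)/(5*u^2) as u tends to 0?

Direct substitution gives 0/0.
Apply L'Hôpital: lim (-7*sin(7*u))/(-10*u), still 0/0.
After 2 applications of L'Hôpital's rule the quotient is (-49*cos(7*u))/(-10); substituting u = 0 gives 49/10.

49/10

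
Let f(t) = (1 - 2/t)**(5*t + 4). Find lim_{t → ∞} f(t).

e^(-10)

Let L be the limit and take ln: ln L = lim (5t + 4)·ln(1 - 2/t) = lim (5t + 4)·(-2/t + O(1/t²)) = -10.
Hence L = e^(-10).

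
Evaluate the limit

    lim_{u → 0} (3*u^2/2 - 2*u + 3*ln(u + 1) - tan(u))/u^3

2/3

Substitution gives 0/0; apply L'Hôpital's rule 3 times.
After differentiating numerator and denominator 3 times the quotient is (4/cos(u)^2 - 6/cos(u)^4 + 6/(u + 1)^3)/(6); at u = 0 this is 2/3.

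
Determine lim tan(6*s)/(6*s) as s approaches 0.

1

Substitution gives 0/0.
Since tan(u)/u → 1 as u → 0, tan(6s)/(6s) → 1 and the limit is 6/6 = 1.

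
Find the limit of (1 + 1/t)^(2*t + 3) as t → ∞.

The base → 1 and the exponent → ∞: a 1^∞ form.
Take logarithms: (2t + 3)·ln(1 + 1/t). Since ln(1+u) ~ u for small u, this behaves like (2t)·(1/t) → 2.
So the limit is e^(2).

e^(2)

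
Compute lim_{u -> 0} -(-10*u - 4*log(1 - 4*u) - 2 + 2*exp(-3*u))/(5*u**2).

Substitution gives 0/0; apply L'Hôpital's rule 2 times.
After differentiating numerator and denominator 2 times the quotient is (18*e^(-3*u) + 64/(4*u - 1)^2)/(-10); at u = 0 this is -41/5.

-41/5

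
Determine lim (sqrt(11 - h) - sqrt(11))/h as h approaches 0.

A 0/0 form; rationalise with √(11 - h) + √11. This collapses the numerator to -h, leaving -1/(√(11 - h) + √11) → -1/(2√11) = -√(11)/22.

-√(11)/22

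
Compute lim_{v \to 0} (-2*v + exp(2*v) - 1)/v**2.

2

Direct substitution gives 0/0.
Apply L'Hôpital: lim (2*e^(2*v) - 2)/(2*v), still 0/0.
After 2 applications of L'Hôpital's rule the quotient is (4*e^(2*v))/(2); substituting v = 0 gives 2.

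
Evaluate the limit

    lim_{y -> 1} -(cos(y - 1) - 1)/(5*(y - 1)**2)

1/10

Direct substitution gives 0/0.
Apply L'Hôpital: lim (-sin(y - 1))/(10 - 10*y), still 0/0.
After 2 applications of L'Hôpital's rule the quotient is (-cos(y - 1))/(-10); substituting y = 1 gives 1/10.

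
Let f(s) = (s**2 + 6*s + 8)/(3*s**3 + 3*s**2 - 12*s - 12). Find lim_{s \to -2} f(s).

At s = -2 both the top and bottom vanish — a removable singularity. Factoring out (s + 2) from each leaves (s + 4)/(3*s^2 - 3*s - 6), which at s = -2 equals 1/6.

1/6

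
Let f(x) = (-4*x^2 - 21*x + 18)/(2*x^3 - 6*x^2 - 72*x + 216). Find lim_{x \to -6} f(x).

Direct substitution gives 0/0, so factor. Both numerator and denominator have (x + 6) as a factor.
After cancelling, the expression reduces to (3 - 4*x)/(2*x^2 - 18*x + 36).
Substituting x = -6 gives 1/8.

1/8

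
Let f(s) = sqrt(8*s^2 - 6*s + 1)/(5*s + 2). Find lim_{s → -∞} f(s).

For large |s|, √(8*s^2 - 6*s + 1) ≈ √8·|s| and the denominator ≈ 5s.
Since s → −∞, |s| = −s, giving −√8/(5) = -2*√(2)/5.

-2*√(2)/5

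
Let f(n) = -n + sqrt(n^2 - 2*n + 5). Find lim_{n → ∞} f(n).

-1

This has the form ∞ − ∞. Multiply and divide by the conjugate √(n^2 - 2*n + 5) + n.
That gives (-2n + 5) / (√(n^2 - 2*n + 5) + n).
Divide numerator and denominator by n: the limit is -2/(2·1) = -1.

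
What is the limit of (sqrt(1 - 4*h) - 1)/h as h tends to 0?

Substitution gives 0/0. Multiply numerator and denominator by the conjugate √(1 - 4h) + √1.
The numerator becomes (1 - 4h) − 1 = -4h, so the expression simplifies to -4/(√(1 - 4h) + √1).
Letting h → 0 gives -4/(2√1) = -2.

-2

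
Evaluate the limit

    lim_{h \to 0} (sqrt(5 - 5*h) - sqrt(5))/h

Substitution gives 0/0. Multiply numerator and denominator by the conjugate √(5 - 5h) + √5.
The numerator becomes (5 - 5h) − 5 = -5h, so the expression simplifies to -5/(√(5 - 5h) + √5).
Letting h → 0 gives -5/(2√5) = -√(5)/2.

-√(5)/2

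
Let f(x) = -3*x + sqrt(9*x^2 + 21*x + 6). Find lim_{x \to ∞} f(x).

7/2

An ∞ − ∞ form. Rationalising with the conjugate, the difference becomes (21x + 6) / (√(9*x^2 + 21*x + 6) + 3x).
For large x the denominator behaves like 2·3x, so the quotient tends to 21/6 = 7/2.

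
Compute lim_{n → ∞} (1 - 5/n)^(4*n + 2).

The base → 1 and the exponent → ∞: a 1^∞ form.
Take logarithms: (4n + 2)·ln(1 - 5/n). Since ln(1+u) ~ u for small u, this behaves like (4n)·(-5/n) → -20.
So the limit is e^(-20).

e^(-20)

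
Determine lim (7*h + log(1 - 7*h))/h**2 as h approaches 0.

Direct substitution gives 0/0.
Apply L'Hôpital: lim (7 - 7/(1 - 7*h))/(2*h), still 0/0.
After 2 applications of L'Hôpital's rule the quotient is (-49/(1 - 7*h)^2)/(2); substituting h = 0 gives -49/2.

-49/2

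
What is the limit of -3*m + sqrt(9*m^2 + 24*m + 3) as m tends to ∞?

4

This has the form ∞ − ∞. Multiply and divide by the conjugate √(9*m^2 + 24*m + 3) + 3m.
That gives (24m + 3) / (√(9*m^2 + 24*m + 3) + 3m).
Divide numerator and denominator by m: the limit is 24/(2·3) = 4.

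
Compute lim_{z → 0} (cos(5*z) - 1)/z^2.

-25/2

Direct substitution gives 0/0.
Apply L'Hôpital: lim (-5*sin(5*z))/(2*z), still 0/0.
After 2 applications of L'Hôpital's rule the quotient is (-25*cos(5*z))/(2); substituting z = 0 gives -25/2.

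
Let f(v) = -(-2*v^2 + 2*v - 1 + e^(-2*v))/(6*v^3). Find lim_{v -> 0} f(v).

2/9

Direct substitution gives 0/0.
Apply L'Hôpital: lim (-4*v + 2 - 2*e^(-2*v))/(-18*v^2), still 0/0.
Apply L'Hôpital: lim (-4 + 4*e^(-2*v))/(-36*v), still 0/0.
After 3 applications of L'Hôpital's rule the quotient is (-8*e^(-2*v))/(-36); substituting v = 0 gives 2/9.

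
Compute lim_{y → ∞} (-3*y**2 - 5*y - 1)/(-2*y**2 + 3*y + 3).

Numerator and denominator both have degree 2.
Dividing every term by y^2, all lower-order terms vanish and the limit is the ratio of leading coefficients, -3/(-2) = 3/2.

3/2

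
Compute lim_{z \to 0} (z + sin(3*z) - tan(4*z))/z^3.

Substitution gives 0/0 (the numerator vanishes to order 3).
Expand each term to order z^3: the coefficient of z^3 in sin(3z) is -9/2 and in −tan(4z) is -64/3.
Lower-order terms cancel with the polynomial part, so the numerator is (-155/6)·z^3 + o(z^3), and the limit is (-155/6)/(1) = -155/6.

-155/6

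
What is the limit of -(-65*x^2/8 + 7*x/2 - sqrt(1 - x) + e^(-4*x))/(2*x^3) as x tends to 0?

509/96

Substitution gives 0/0 (the numerator vanishes to order 3).
Expand each term to order x^3: the coefficient of x^3 in −√(1 - x) is 1/16 and in e^(-4x) is -32/3.
Lower-order terms cancel with the polynomial part, so the numerator is (-509/48)·x^3 + o(x^3), and the limit is (-509/48)/(-2) = 509/96.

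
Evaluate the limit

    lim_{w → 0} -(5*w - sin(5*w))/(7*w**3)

-125/42

Direct substitution gives 0/0.
Apply L'Hôpital: lim (5 - 5*cos(5*w))/(-21*w^2), still 0/0.
Apply L'Hôpital: lim (25*sin(5*w))/(-42*w), still 0/0.
After 3 applications of L'Hôpital's rule the quotient is (125*cos(5*w))/(-42); substituting w = 0 gives -125/42.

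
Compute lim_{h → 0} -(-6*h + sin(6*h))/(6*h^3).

6

Direct substitution gives 0/0.
Apply L'Hôpital: lim (6*cos(6*h) - 6)/(-18*h^2), still 0/0.
Apply L'Hôpital: lim (-36*sin(6*h))/(-36*h), still 0/0.
After 3 applications of L'Hôpital's rule the quotient is (-216*cos(6*h))/(-36); substituting h = 0 gives 6.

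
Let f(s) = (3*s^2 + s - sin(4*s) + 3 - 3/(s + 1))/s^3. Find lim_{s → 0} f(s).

41/3

Substitution gives 0/0; apply L'Hôpital's rule 3 times.
After differentiating numerator and denominator 3 times the quotient is (64*cos(4*s) + 18/(s + 1)^4)/(6); at s = 0 this is 41/3.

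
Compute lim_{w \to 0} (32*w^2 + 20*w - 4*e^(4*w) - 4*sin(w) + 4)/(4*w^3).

-21/2

Substitution gives 0/0; apply L'Hôpital's rule 3 times.
After differentiating numerator and denominator 3 times the quotient is (-256*e^(4*w) + 4*cos(w))/(24); at w = 0 this is -21/2.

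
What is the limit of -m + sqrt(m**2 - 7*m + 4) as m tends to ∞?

-7/2

This has the form ∞ − ∞. Multiply and divide by the conjugate √(m^2 - 7*m + 4) + m.
That gives (-7m + 4) / (√(m^2 - 7*m + 4) + m).
Divide numerator and denominator by m: the limit is -7/(2·1) = -7/2.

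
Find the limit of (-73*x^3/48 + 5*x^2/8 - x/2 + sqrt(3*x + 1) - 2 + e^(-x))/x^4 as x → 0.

Substitution gives 0/0 (the numerator vanishes to order 4).
Expand each term to order x^4: the coefficient of x^4 in e^(-x) is 1/24 and in √(1 + 3x) is -405/128.
Lower-order terms cancel with the polynomial part, so the numerator is (-1199/384)·x^4 + o(x^4), and the limit is (-1199/384)/(1) = -1199/384.

-1199/384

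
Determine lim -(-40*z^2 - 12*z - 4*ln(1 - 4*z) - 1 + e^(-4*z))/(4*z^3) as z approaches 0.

-56/3

Substitution gives 0/0 (the numerator vanishes to order 3).
Expand each term to order z^3: the coefficient of z^3 in -4·ln(1 - 4z) is 256/3 and in e^(-4z) is -32/3.
Lower-order terms cancel with the polynomial part, so the numerator is (224/3)·z^3 + o(z^3), and the limit is (224/3)/(-4) = -56/3.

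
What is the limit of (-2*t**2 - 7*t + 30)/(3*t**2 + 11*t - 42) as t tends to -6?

At t = -6 both the top and bottom vanish — a removable singularity. Factoring out (t + 6) from each leaves (5 - 2*t)/(3*t - 7), which at t = -6 equals -17/25.

-17/25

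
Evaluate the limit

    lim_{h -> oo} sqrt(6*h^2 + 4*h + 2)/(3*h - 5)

For large |h|, √(6*h^2 + 4*h + 2) ≈ √6·|h| and the denominator ≈ 3h.
Since h → +∞, |h| = h, giving √6/(3) = √(6)/3.

√(6)/3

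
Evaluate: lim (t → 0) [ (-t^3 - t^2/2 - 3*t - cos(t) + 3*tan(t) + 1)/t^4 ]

-1/24

Substitution gives 0/0 (the numerator vanishes to order 4).
Expand each term to order t^4: the coefficient of t^4 in −cos(t) is -1/24 and in 3·tan(t) is 0.
Lower-order terms cancel with the polynomial part, so the numerator is (-1/24)·t^4 + o(t^4), and the limit is (-1/24)/(1) = -1/24.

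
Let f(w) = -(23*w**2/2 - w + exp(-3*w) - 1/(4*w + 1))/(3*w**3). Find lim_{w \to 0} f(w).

-119/6

Substitution gives 0/0; apply L'Hôpital's rule 3 times.
After differentiating numerator and denominator 3 times the quotient is (-27*e^(-3*w) + 384/(4*w + 1)^4)/(-18); at w = 0 this is -119/6.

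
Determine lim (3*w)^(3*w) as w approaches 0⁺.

1

Base → 0⁺ and exponent → 0⁺: a 0^0 form.
Take logs: 3w·ln(3w). This is 0·(−∞); rewriting as ln(3w)/(1/(3w)) and applying L'Hôpital gives 0.
Hence the limit is e^0 = 1.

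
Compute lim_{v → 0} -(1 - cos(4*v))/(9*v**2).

-8/9

Substitution gives 0/0.
Use (1 − cos u)/u² → 1/2 with u = 4v: the limit is 4²/(2·(-9)) = -8/9.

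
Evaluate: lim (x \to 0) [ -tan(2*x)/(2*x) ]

-1

Substitution gives 0/0.
Since tan(u)/u → 1 as u → 0, tan(2x)/(2x) → 1 and the limit is 2/(-2) = -1.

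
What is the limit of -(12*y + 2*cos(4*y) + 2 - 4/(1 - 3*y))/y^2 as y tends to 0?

52

Substitution gives 0/0; apply L'Hôpital's rule 2 times.
After differentiating numerator and denominator 2 times the quotient is (-32*cos(4*y) + 72/(3*y - 1)^3)/(-2); at y = 0 this is 52.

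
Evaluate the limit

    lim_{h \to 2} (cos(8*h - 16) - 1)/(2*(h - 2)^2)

Direct substitution gives 0/0.
Apply L'Hôpital: lim (-8*sin(8*h - 16))/(4*h - 8), still 0/0.
After 2 applications of L'Hôpital's rule the quotient is (-64*cos(8*h - 16))/(4); substituting h = 2 gives -16.

-16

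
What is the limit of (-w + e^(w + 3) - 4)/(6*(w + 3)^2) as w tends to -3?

1/12

Direct substitution gives 0/0.
Apply L'Hôpital: lim (e^(w + 3) - 1)/(12*w + 36), still 0/0.
After 2 applications of L'Hôpital's rule the quotient is (e^(w + 3))/(12); substituting w = -3 gives 1/12.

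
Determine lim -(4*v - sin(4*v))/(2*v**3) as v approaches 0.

Direct substitution gives 0/0.
Apply L'Hôpital: lim (4 - 4*cos(4*v))/(-6*v^2), still 0/0.
Apply L'Hôpital: lim (16*sin(4*v))/(-12*v), still 0/0.
After 3 applications of L'Hôpital's rule the quotient is (64*cos(4*v))/(-12); substituting v = 0 gives -16/3.

-16/3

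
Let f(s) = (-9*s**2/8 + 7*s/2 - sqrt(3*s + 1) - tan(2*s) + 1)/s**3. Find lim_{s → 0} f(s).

-209/48

Substitution gives 0/0; apply L'Hôpital's rule 3 times.
After differentiating numerator and denominator 3 times the quotient is (-32*tan(2*s)^2/cos(2*s)^2 - 16/cos(2*s)^4 - 81/(8*(3*s + 1)^(5/2)))/(6); at s = 0 this is -209/48.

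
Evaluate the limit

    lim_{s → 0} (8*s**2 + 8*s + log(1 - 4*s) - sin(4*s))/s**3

Substitution gives 0/0 (the numerator vanishes to order 3).
Expand each term to order s^3: the coefficient of s^3 in −sin(4s) is 32/3 and in ln(1 - 4s) is -64/3.
Lower-order terms cancel with the polynomial part, so the numerator is (-32/3)·s^3 + o(s^3), and the limit is (-32/3)/(1) = -32/3.

-32/3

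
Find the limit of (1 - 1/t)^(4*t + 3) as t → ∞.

e^(-4)

Let L be the limit and take ln: ln L = lim (4t + 3)·ln(1 - 1/t) = lim (4t + 3)·(-1/t + O(1/t²)) = -4.
Hence L = e^(-4).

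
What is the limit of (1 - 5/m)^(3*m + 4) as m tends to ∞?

The base → 1 and the exponent → ∞: a 1^∞ form.
Take logarithms: (3m + 4)·ln(1 - 5/m). Since ln(1+u) ~ u for small u, this behaves like (3m)·(-5/m) → -15.
So the limit is e^(-15).

e^(-15)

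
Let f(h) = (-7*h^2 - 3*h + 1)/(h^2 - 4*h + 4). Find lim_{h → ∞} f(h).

Numerator and denominator both have degree 2.
Dividing every term by h^2, all lower-order terms vanish and the limit is the ratio of leading coefficients, -7/(1) = -7.

-7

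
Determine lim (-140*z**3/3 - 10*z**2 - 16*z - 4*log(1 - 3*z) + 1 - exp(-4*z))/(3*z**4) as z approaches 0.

211/9

Substitution gives 0/0 (the numerator vanishes to order 4).
Expand each term to order z^4: the coefficient of z^4 in -4·ln(1 - 3z) is 81 and in −e^(-4z) is -32/3.
Lower-order terms cancel with the polynomial part, so the numerator is (211/3)·z^4 + o(z^4), and the limit is (211/3)/(3) = 211/9.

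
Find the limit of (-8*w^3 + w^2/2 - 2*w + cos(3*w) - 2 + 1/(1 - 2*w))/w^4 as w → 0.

Substitution gives 0/0 (the numerator vanishes to order 4).
Expand each term to order w^4: the coefficient of w^4 in cos(3w) is 27/8 and in 1/(1 - 2w) is 16.
Lower-order terms cancel with the polynomial part, so the numerator is (155/8)·w^4 + o(w^4), and the limit is (155/8)/(1) = 155/8.

155/8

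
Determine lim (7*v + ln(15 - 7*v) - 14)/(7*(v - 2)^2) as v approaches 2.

-7/2

Direct substitution gives 0/0.
Apply L'Hôpital: lim (7 - 7/(15 - 7*v))/(14*v - 28), still 0/0.
After 2 applications of L'Hôpital's rule the quotient is (-49/(15 - 7*v)^2)/(14); substituting v = 2 gives -7/2.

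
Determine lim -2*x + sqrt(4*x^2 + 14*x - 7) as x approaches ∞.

This has the form ∞ − ∞. Multiply and divide by the conjugate √(4*x^2 + 14*x - 7) + 2x.
That gives (14x - 7) / (√(4*x^2 + 14*x - 7) + 2x).
Divide numerator and denominator by x: the limit is 14/(2·2) = 7/2.

7/2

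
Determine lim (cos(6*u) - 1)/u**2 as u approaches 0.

Direct substitution gives 0/0.
Apply L'Hôpital: lim (-6*sin(6*u))/(2*u), still 0/0.
After 2 applications of L'Hôpital's rule the quotient is (-36*cos(6*u))/(2); substituting u = 0 gives -18.

-18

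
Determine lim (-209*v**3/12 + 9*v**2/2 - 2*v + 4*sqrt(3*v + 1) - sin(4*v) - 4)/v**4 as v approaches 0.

-405/32

Substitution gives 0/0 (the numerator vanishes to order 4).
Expand each term to order v^4: the coefficient of v^4 in −sin(4v) is 0 and in 4·√(1 + 3v) is -405/32.
Lower-order terms cancel with the polynomial part, so the numerator is (-405/32)·v^4 + o(v^4), and the limit is (-405/32)/(1) = -405/32.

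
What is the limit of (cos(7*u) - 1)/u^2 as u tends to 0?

-49/2

Direct substitution gives 0/0.
Apply L'Hôpital: lim (-7*sin(7*u))/(2*u), still 0/0.
After 2 applications of L'Hôpital's rule the quotient is (-49*cos(7*u))/(2); substituting u = 0 gives -49/2.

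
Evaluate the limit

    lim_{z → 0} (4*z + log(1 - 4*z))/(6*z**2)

-4/3

Direct substitution gives 0/0.
Apply L'Hôpital: lim (4 - 4/(1 - 4*z))/(12*z), still 0/0.
After 2 applications of L'Hôpital's rule the quotient is (-16/(1 - 4*z)^2)/(12); substituting z = 0 gives -4/3.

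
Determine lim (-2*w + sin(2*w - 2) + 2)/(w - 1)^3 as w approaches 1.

Direct substitution gives 0/0.
Apply L'Hôpital: lim (2*cos(2*w - 2) - 2)/(3*(w - 1)^2), still 0/0.
Apply L'Hôpital: lim (-4*sin(2*w - 2))/(6*w - 6), still 0/0.
After 3 applications of L'Hôpital's rule the quotient is (-8*cos(2*w - 2))/(6); substituting w = 1 gives -4/3.

-4/3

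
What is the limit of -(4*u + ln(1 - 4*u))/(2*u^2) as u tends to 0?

4

Direct substitution gives 0/0.
Apply L'Hôpital: lim (4 - 4/(1 - 4*u))/(-4*u), still 0/0.
After 2 applications of L'Hôpital's rule the quotient is (-16/(1 - 4*u)^2)/(-4); substituting u = 0 gives 4.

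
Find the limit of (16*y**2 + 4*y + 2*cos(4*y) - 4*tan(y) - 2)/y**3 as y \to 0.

Substitution gives 0/0; apply L'Hôpital's rule 3 times.
After differentiating numerator and denominator 3 times the quotient is (128*sin(4*y) - 24*tan(y)^4 - 32*tan(y)^2 - 8)/(6); at y = 0 this is -4/3.

-4/3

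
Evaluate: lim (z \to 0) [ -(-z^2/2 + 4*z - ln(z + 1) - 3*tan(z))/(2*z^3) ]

2/3

Substitution gives 0/0; apply L'Hôpital's rule 3 times.
After differentiating numerator and denominator 3 times the quotient is (12/cos(z)^2 - 18/cos(z)^4 - 2/(z + 1)^3)/(-12); at z = 0 this is 2/3.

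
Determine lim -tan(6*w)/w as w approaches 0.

-6

Substitution gives 0/0.
Since tan(u)/u → 1 as u → 0, tan(6w)/(6w) → 1 and the limit is 6/(-1) = -6.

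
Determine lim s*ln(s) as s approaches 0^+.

This is a 0·(−∞) form. Rewrite as 1·ln(s) / s^(−1) and apply L'Hôpital:
the derivative quotient is 1·(1/s) / (−1·s^(−2)) = (-1/1)·s^1 → 0.

0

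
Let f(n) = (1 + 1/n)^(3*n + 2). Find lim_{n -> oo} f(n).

e^(3)

Write it as [(1 + 1/n)^n]^(3) · (1 + 1/n)^(2). The bracketed term tends to e^(1) and the second factor to 1, so the limit is e^(3).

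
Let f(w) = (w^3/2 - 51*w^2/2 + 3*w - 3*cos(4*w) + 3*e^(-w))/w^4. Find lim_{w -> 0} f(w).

Substitution gives 0/0; apply L'Hôpital's rule 4 times.
After differentiating numerator and denominator 4 times the quotient is (-768*cos(4*w) + 3*e^(-w))/(24); at w = 0 this is -255/8.

-255/8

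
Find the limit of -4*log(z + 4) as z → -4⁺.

As z → -4⁺, z + 4 → 0⁺ and ln(z + 4) → −∞.
Multiplying by -4 gives ∞.

∞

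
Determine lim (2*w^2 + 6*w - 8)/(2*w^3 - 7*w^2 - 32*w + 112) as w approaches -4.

At w = -4 both the top and bottom vanish — a removable singularity. Factoring out (w + 4) from each leaves (2*w - 2)/(2*w^2 - 15*w + 28), which at w = -4 equals -1/12.

-1/12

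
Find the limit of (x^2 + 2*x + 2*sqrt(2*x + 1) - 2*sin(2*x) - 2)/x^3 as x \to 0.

11/3

Substitution gives 0/0 (the numerator vanishes to order 3).
Expand each term to order x^3: the coefficient of x^3 in 2·√(1 + 2x) is 1 and in -2·sin(2x) is 8/3.
Lower-order terms cancel with the polynomial part, so the numerator is (11/3)·x^3 + o(x^3), and the limit is (11/3)/(1) = 11/3.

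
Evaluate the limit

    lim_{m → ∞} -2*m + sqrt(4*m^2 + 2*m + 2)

An ∞ − ∞ form. Rationalising with the conjugate, the difference becomes (2m + 2) / (√(4*m^2 + 2*m + 2) + 2m).
For large m the denominator behaves like 2·2m, so the quotient tends to 2/4 = 1/2.

1/2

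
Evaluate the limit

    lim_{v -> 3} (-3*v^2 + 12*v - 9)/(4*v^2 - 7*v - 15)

Since v = 3 makes numerator and denominator zero, (v - 3) divides both.
Cancelling it gives (3 - 3*v)/(4*v + 5); now plug in v = 3 to get -6/17.

-6/17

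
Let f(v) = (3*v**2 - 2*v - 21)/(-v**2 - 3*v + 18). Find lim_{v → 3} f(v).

-16/9

Since v = 3 makes numerator and denominator zero, (v - 3) divides both.
Cancelling it gives (3*v + 7)/(-v - 6); now plug in v = 3 to get -16/9.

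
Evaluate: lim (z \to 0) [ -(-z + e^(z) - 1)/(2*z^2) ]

Direct substitution gives 0/0.
Apply L'Hôpital: lim (e^(z) - 1)/(-4*z), still 0/0.
After 2 applications of L'Hôpital's rule the quotient is (e^(z))/(-4); substituting z = 0 gives -1/4.

-1/4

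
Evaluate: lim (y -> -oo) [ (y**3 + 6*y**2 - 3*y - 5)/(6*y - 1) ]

∞

The numerator has higher degree (3 > 1); the quotient behaves like (1/(6))·y^2 for large |y|.
As y → −∞ this diverges to ∞.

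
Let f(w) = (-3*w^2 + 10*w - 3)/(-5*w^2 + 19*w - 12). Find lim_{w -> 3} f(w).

Since w = 3 makes numerator and denominator zero, (w - 3) divides both.
Cancelling it gives (1 - 3*w)/(4 - 5*w); now plug in w = 3 to get 8/11.

8/11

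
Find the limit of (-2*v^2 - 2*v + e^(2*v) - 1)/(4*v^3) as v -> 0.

1/3

Direct substitution gives 0/0.
Apply L'Hôpital: lim (-4*v + 2*e^(2*v) - 2)/(12*v^2), still 0/0.
Apply L'Hôpital: lim (4*e^(2*v) - 4)/(24*v), still 0/0.
After 3 applications of L'Hôpital's rule the quotient is (8*e^(2*v))/(24); substituting v = 0 gives 1/3.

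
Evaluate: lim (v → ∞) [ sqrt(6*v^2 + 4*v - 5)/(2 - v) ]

For large |v|, √(6*v^2 + 4*v - 5) ≈ √6·|v| and the denominator ≈ -v.
Since v → +∞, |v| = v, giving √6/(-1) = -√(6).

-√(6)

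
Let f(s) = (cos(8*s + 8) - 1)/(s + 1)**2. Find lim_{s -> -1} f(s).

Direct substitution gives 0/0.
Apply L'Hôpital: lim (-8*sin(8*s + 8))/(2*s + 2), still 0/0.
After 2 applications of L'Hôpital's rule the quotient is (-64*cos(8*s + 8))/(2); substituting s = -1 gives -32.

-32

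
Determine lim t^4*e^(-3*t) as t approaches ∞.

Write as t^4/e^{3t}, an ∞/∞ form.
Exponential growth dominates any polynomial, so repeated L'Hôpital (or the standard result) gives 0.

0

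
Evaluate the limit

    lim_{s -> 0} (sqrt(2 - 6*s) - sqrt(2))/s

Substitution gives 0/0. Multiply numerator and denominator by the conjugate √(2 - 6s) + √2.
The numerator becomes (2 - 6s) − 2 = -6s, so the expression simplifies to -6/(√(2 - 6s) + √2).
Letting s → 0 gives -6/(2√2) = -3*√(2)/2.

-3*√(2)/2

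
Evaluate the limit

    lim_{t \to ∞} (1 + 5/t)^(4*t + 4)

e^(20)

Let L be the limit and take ln: ln L = lim (4t + 4)·ln(1 + 5/t) = lim (4t + 4)·(5/t + O(1/t²)) = 20.
Hence L = e^(20).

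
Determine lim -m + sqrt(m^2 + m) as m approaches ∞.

1/2

This has the form ∞ − ∞. Multiply and divide by the conjugate √(m^2 + m) + m.
That gives (m) / (√(m^2 + m) + m).
Divide numerator and denominator by m: the limit is 1/(2·1) = 1/2.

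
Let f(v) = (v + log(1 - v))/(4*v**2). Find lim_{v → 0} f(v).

Direct substitution gives 0/0.
Apply L'Hôpital: lim (1 - 1/(1 - v))/(8*v), still 0/0.
After 2 applications of L'Hôpital's rule the quotient is (-1/(1 - v)^2)/(8); substituting v = 0 gives -1/8.

-1/8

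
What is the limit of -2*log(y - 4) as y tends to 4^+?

∞

As y → 4⁺, y - 4 → 0⁺ and ln(y - 4) → −∞.
Multiplying by -2 gives ∞.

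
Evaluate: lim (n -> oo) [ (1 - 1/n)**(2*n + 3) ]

e^(-2)

The base → 1 and the exponent → ∞: a 1^∞ form.
Take logarithms: (2n + 3)·ln(1 - 1/n). Since ln(1+u) ~ u for small u, this behaves like (2n)·(-1/n) → -2.
So the limit is e^(-2).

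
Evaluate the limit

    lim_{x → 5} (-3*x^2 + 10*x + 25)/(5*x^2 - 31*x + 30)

-20/19

Direct substitution gives 0/0, so factor. Both numerator and denominator have (x - 5) as a factor.
After cancelling, the expression reduces to (-3*x - 5)/(5*x - 6).
Substituting x = 5 gives -20/19.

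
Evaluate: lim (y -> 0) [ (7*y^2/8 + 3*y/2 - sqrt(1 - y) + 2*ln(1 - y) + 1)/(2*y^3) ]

Substitution gives 0/0; apply L'Hôpital's rule 3 times.
After differentiating numerator and denominator 3 times the quotient is (4/(y - 1)^3 - 3*(y - 1)^3/(8*(1 - y)^(11/2)))/(12); at y = 0 this is -29/96.

-29/96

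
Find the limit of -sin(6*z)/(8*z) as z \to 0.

-3/4

Substitution gives 0/0.
Write it as (6/(-8))·sin(6z)/(6z); since sin(u)/u → 1, the limit is -3/4.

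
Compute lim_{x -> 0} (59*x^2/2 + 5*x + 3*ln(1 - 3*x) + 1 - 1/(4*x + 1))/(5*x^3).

Substitution gives 0/0 (the numerator vanishes to order 3).
Expand each term to order x^3: the coefficient of x^3 in 3·ln(1 - 3x) is -27 and in −1/(1 + 4x) is 64.
Lower-order terms cancel with the polynomial part, so the numerator is (37)·x^3 + o(x^3), and the limit is (37)/(5) = 37/5.

37/5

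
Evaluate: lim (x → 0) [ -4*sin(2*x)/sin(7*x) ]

Substitution gives 0/0.
Divide numerator and denominator by x: sin(2x)/x → 2 and sin(7x)/x → 7, so the limit is -4·2/7 = -8/7.

-8/7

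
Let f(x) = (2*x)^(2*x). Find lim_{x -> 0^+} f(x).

1

Base → 0⁺ and exponent → 0⁺: a 0^0 form.
Take logs: 2x·ln(2x). This is 0·(−∞); rewriting as ln(2x)/(1/(2x)) and applying L'Hôpital gives 0.
Hence the limit is e^0 = 1.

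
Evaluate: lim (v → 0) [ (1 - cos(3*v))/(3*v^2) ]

Substitution gives 0/0.
Use (1 − cos u)/u² → 1/2 with u = 3v: the limit is 3²/(2·3) = 3/2.

3/2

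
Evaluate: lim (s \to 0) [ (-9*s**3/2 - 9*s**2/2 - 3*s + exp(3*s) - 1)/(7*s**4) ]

27/56

Direct substitution gives 0/0.
Apply L'Hôpital: lim (-27*s^2/2 - 9*s + 3*e^(3*s) - 3)/(28*s^3), still 0/0.
Apply L'Hôpital: lim (-27*s + 9*e^(3*s) - 9)/(84*s^2), still 0/0.
Apply L'Hôpital: lim (27*e^(3*s) - 27)/(168*s), still 0/0.
After 4 applications of L'Hôpital's rule the quotient is (81*e^(3*s))/(168); substituting s = 0 gives 27/56.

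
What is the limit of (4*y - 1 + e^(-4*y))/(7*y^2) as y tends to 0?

8/7

Direct substitution gives 0/0.
Apply L'Hôpital: lim (4 - 4*e^(-4*y))/(14*y), still 0/0.
After 2 applications of L'Hôpital's rule the quotient is (16*e^(-4*y))/(14); substituting y = 0 gives 8/7.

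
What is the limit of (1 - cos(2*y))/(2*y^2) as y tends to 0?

Substitution gives 0/0.
Use (1 − cos u)/u² → 1/2 with u = 2y: the limit is 2²/(2·2) = 1.

1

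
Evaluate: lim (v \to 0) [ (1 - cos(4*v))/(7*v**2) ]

8/7

Substitution gives 0/0.
Use (1 − cos u)/u² → 1/2 with u = 4v: the limit is 4²/(2·7) = 8/7.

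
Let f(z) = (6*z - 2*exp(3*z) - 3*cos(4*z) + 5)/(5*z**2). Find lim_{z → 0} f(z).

Substitution gives 0/0; apply L'Hôpital's rule 2 times.
After differentiating numerator and denominator 2 times the quotient is (-18*e^(3*z) + 48*cos(4*z))/(10); at z = 0 this is 3.

3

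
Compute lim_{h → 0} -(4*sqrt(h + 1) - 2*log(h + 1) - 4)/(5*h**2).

-1/10

Substitution gives 0/0; apply L'Hôpital's rule 2 times.
After differentiating numerator and denominator 2 times the quotient is (2/(h + 1)^2 - 1/(h + 1)^(3/2))/(-10); at h = 0 this is -1/10.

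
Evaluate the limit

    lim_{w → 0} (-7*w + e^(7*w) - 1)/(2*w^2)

49/4

Direct substitution gives 0/0.
Apply L'Hôpital: lim (7*e^(7*w) - 7)/(4*w), still 0/0.
After 2 applications of L'Hôpital's rule the quotient is (49*e^(7*w))/(4); substituting w = 0 gives 49/4.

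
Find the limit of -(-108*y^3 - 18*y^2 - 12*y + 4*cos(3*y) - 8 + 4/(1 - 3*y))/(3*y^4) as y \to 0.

Substitution gives 0/0; apply L'Hôpital's rule 4 times.
After differentiating numerator and denominator 4 times the quotient is (324*cos(3*y) - 7776/(3*y - 1)^5)/(-72); at y = 0 this is -225/2.

-225/2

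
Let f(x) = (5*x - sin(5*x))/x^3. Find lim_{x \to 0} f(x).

Direct substitution gives 0/0.
Apply L'Hôpital: lim (5 - 5*cos(5*x))/(3*x^2), still 0/0.
Apply L'Hôpital: lim (25*sin(5*x))/(6*x), still 0/0.
After 3 applications of L'Hôpital's rule the quotient is (125*cos(5*x))/(6); substituting x = 0 gives 125/6.

125/6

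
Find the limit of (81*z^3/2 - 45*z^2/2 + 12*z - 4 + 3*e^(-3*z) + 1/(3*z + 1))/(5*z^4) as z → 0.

729/40

Substitution gives 0/0; apply L'Hôpital's rule 4 times.
After differentiating numerator and denominator 4 times the quotient is (243*e^(-3*z) + 1944/(3*z + 1)^5)/(120); at z = 0 this is 729/40.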